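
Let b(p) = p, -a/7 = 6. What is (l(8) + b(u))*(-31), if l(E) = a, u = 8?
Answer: 1054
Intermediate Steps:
a = -42 (a = -7*6 = -42)
l(E) = -42
(l(8) + b(u))*(-31) = (-42 + 8)*(-31) = -34*(-31) = 1054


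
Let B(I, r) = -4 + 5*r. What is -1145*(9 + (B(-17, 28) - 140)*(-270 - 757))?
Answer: -4713965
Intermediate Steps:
-1145*(9 + (B(-17, 28) - 140)*(-270 - 757)) = -1145*(9 + ((-4 + 5*28) - 140)*(-270 - 757)) = -1145*(9 + ((-4 + 140) - 140)*(-1027)) = -1145*(9 + (136 - 140)*(-1027)) = -1145*(9 - 4*(-1027)) = -1145*(9 + 4108) = -1145*4117 = -4713965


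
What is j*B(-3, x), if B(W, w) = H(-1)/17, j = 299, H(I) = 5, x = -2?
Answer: 1495/17 ≈ 87.941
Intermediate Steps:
B(W, w) = 5/17
j*B(-3, x) = 299*(5/17) = 1495/17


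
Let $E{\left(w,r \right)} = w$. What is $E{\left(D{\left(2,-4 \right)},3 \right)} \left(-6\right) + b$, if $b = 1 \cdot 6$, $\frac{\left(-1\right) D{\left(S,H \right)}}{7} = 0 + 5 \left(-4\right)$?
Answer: $-834$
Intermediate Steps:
$D{\left(S,H \right)} = 140$ ($D{\left(S,H \right)} = - 7 \left(0 + 5 \left(-4\right)\right) = - 7 \left(0 - 20\right) = \left(-7\right) \left(-20\right) = 140$)
$b = 6$
$E{\left(D{\left(2,-4 \right)},3 \right)} \left(-6\right) + b = 140 \left(-6\right) + 6 = -840 + 6 = -834$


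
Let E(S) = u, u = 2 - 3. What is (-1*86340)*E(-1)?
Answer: 86340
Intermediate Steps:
u = -1
E(S) = -1
(-1*86340)*E(-1) = -1*86340*(-1) = -86340*(-1) = 86340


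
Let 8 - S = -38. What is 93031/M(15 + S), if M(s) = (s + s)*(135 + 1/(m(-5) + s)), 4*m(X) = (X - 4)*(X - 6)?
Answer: 31909633/5649698 ≈ 5.6480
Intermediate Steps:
S = 46 (S = 8 - 1*(-38) = 8 + 38 = 46)
m(X) = (-6 + X)*(-4 + X)/4 (m(X) = ((X - 4)*(X - 6))/4 = ((-4 + X)*(-6 + X))/4 = ((-6 + X)*(-4 + X))/4 = (-6 + X)*(-4 + X)/4)
M(s) = 2*s*(135 + 1/(99/4 + s)) (M(s) = (s + s)*(135 + 1/((6 - 5/2*(-5) + (1/4)*(-5)**2) + s)) = (2*s)*(135 + 1/((6 + 25/2 + (1/4)*25) + s)) = (2*s)*(135 + 1/((6 + 25/2 + 25/4) + s)) = (2*s)*(135 + 1/(99/4 + s)) = 2*s*(135 + 1/(99/4 + s)))
93031/M(15 + S) = 93031/((2*(15 + 46)*(13369 + 540*(15 + 46))/(99 + 4*(15 + 46)))) = 93031/((2*61*(13369 + 540*61)/(99 + 4*61))) = 93031/((2*61*(13369 + 32940)/(99 + 244))) = 93031/((2*61*46309/343)) = 93031/((2*61*(1/343)*46309)) = 93031/(5649698/343) = 93031*(343/5649698) = 31909633/5649698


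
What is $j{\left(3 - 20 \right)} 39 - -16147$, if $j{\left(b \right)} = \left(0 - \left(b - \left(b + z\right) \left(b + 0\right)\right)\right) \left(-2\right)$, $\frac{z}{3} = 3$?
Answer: $4213$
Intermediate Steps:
$z = 9$ ($z = 3 \cdot 3 = 9$)
$j{\left(b \right)} = 2 b - 2 b \left(9 + b\right)$ ($j{\left(b \right)} = \left(0 - \left(b - \left(b + 9\right) \left(b + 0\right)\right)\right) \left(-2\right) = \left(0 + \left(\left(9 + b\right) b - b\right)\right) \left(-2\right) = \left(0 + \left(b \left(9 + b\right) - b\right)\right) \left(-2\right) = \left(0 + \left(- b + b \left(9 + b\right)\right)\right) \left(-2\right) = \left(- b + b \left(9 + b\right)\right) \left(-2\right) = 2 b - 2 b \left(9 + b\right)$)
$j{\left(3 - 20 \right)} 39 - -16147 = - 2 \left(3 - 20\right) \left(8 + \left(3 - 20\right)\right) 39 - -16147 = - 2 \left(3 - 20\right) \left(8 + \left(3 - 20\right)\right) 39 + 16147 = \left(-2\right) \left(-17\right) \left(8 - 17\right) 39 + 16147 = \left(-2\right) \left(-17\right) \left(-9\right) 39 + 16147 = \left(-306\right) 39 + 16147 = -11934 + 16147 = 4213$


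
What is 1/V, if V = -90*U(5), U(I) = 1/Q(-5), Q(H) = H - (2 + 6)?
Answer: 13/90 ≈ 0.14444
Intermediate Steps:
Q(H) = -8 + H (Q(H) = H - 1*8 = H - 8 = -8 + H)
U(I) = -1/13 (U(I) = 1/(-8 - 5) = 1/(-13) = -1/13)
V = 90/13 (V = -90*(-1/13) = 90/13 ≈ 6.9231)
1/V = 1/(90/13) = 13/90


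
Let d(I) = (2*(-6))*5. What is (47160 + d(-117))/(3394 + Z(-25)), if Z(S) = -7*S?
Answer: 47100/3569 ≈ 13.197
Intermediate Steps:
d(I) = -60 (d(I) = -12*5 = -60)
(47160 + d(-117))/(3394 + Z(-25)) = (47160 - 60)/(3394 - 7*(-25)) = 47100/(3394 + 175) = 47100/3569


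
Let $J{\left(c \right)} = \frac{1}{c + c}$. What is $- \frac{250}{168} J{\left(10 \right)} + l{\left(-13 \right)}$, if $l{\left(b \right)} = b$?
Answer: $- \frac{4393}{336} \approx -13.074$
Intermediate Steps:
$J{\left(c \right)} = \frac{1}{2 c}$
$- \frac{250}{168} J{\left(10 \right)} + l{\left(-13 \right)} = - \frac{250}{168} \frac{1}{2 \cdot 10} - 13 = \left(-250\right) \frac{1}{168} \cdot \frac{1}{2} \cdot \frac{1}{10} - 13 = \left(- \frac{125}{84}\right) \frac{1}{20} - 13 = - \frac{25}{336} - 13 = - \frac{4393}{336}$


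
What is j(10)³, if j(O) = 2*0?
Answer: 0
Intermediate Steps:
j(O) = 0
j(10)³ = 0³ = 0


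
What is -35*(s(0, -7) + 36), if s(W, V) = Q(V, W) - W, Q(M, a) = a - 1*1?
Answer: -1225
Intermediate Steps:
Q(M, a) = -1 + a (Q(M, a) = a - 1 = -1 + a)
s(W, V) = -1 (s(W, V) = (-1 + W) - W = -1)
-35*(s(0, -7) + 36) = -35*(-1 + 36) = -35*35 = -1225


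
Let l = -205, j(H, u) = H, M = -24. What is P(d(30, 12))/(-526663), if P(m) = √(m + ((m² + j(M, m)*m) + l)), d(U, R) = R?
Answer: -I*√337/526663 ≈ -3.4856e-5*I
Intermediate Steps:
P(m) = √(-205 + m² - 23*m) (P(m) = √(m + ((m² - 24*m) - 205)) = √(m + (-205 + m² - 24*m)) = √(-205 + m² - 23*m))
P(d(30, 12))/(-526663) = √(-205 + 12² - 23*12)/(-526663) = √(-205 + 144 - 276)*(-1/526663) = √(-337)*(-1/526663) = (I*√337)*(-1/526663) = -I*√337/526663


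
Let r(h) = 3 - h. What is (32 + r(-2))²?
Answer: 1369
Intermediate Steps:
(32 + r(-2))² = (32 + (3 - 1*(-2)))² = (32 + (3 + 2))² = (32 + 5)² = 37² = 1369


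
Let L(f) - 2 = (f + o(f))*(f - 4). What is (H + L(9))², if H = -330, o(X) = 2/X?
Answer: 6436369/81 ≈ 79461.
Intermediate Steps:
L(f) = 2 + (-4 + f)*(f + 2/f) (L(f) = 2 + (f + 2/f)*(f - 4) = 2 + (f + 2/f)*(-4 + f) = 2 + (-4 + f)*(f + 2/f))
(H + L(9))² = (-330 + (4 + 9² - 8/9 - 4*9))² = (-330 + (4 + 81 - 8*⅑ - 36))² = (-330 + (4 + 81 - 8/9 - 36))² = (-330 + 433/9)² = (-2537/9)² = 6436369/81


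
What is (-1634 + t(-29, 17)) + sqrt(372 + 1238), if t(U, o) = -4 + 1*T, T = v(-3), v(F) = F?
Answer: -1641 + sqrt(1610) ≈ -1600.9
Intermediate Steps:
T = -3
t(U, o) = -7 (t(U, o) = -4 + 1*(-3) = -4 - 3 = -7)
(-1634 + t(-29, 17)) + sqrt(372 + 1238) = (-1634 - 7) + sqrt(372 + 1238) = -1641 + sqrt(1610)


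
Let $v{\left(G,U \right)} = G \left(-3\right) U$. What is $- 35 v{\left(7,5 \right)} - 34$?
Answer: $3641$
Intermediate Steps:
$v{\left(G,U \right)} = - 3 G U$
$- 35 v{\left(7,5 \right)} - 34 = - 35 \left(\left(-3\right) 7 \cdot 5\right) - 34 = \left(-35\right) \left(-105\right) - 34 = 3675 - 34 = 3641$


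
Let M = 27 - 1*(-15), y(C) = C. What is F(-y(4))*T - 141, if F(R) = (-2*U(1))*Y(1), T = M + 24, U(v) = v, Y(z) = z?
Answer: -273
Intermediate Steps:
M = 42 (M = 27 + 15 = 42)
T = 66 (T = 42 + 24 = 66)
F(R) = -2 (F(R) = -2*1*1 = -2*1 = -2)
F(-y(4))*T - 141 = -2*66 - 141 = -132 - 141 = -273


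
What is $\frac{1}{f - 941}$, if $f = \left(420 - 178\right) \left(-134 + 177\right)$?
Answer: $\frac{1}{9465} \approx 0.00010565$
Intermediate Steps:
$f = 10406$ ($f = 242 \cdot 43 = 10406$)
$\frac{1}{f - 941} = \frac{1}{10406 - 941} = \frac{1}{9465}$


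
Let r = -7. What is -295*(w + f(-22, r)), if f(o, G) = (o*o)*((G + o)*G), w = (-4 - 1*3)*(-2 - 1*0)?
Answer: -28988470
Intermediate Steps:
w = 14 (w = (-4 - 3)*(-2 + 0) = -7*(-2) = 14)
f(o, G) = G*o²*(G + o) (f(o, G) = o²*(G*(G + o)) = G*o²*(G + o))
-295*(w + f(-22, r)) = -295*(14 - 7*(-22)²*(-7 - 22)) = -295*(14 - 7*484*(-29)) = -295*(14 + 98252) = -295*98266 = -28988470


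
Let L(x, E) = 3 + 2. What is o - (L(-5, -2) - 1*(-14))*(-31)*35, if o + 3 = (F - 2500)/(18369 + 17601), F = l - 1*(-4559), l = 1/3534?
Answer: 2620163080267/127117980 ≈ 20612.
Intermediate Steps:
l = 1/3534 ≈ 0.00028297
L(x, E) = 5
F = 16111507/3534 (F = 1/3534 - 1*(-4559) = 1/3534 + 4559 = 16111507/3534 ≈ 4559.0)
o = -374077433/127117980 (o = -3 + (16111507/3534 - 2500)/(18369 + 17601) = -3 + (7276507/3534)/35970 = -3 + (7276507/3534)*(1/35970) = -3 + 7276507/127117980 = -374077433/127117980 ≈ -2.9428)
o - (L(-5, -2) - 1*(-14))*(-31)*35 = -374077433/127117980 - (5 - 1*(-14))*(-31)*35 = -374077433/127117980 - (5 + 14)*(-31)*35 = -374077433/127117980 - 19*(-31)*35 = -374077433/127117980 - (-589)*35 = -374077433/127117980 - 1*(-20615) = -374077433/127117980 + 20615 = 2620163080267/127117980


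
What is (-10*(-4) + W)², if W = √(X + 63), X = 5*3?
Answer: (40 + √78)² ≈ 2384.5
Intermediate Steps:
X = 15
W = √78 (W = √(15 + 63) = √78 ≈ 8.8318)
(-10*(-4) + W)² = (-10*(-4) + √78)² = (40 + √78)²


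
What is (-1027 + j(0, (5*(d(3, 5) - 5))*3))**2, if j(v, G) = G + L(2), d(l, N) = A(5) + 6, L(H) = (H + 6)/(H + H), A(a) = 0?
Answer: 1020100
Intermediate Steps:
L(H) = (6 + H)/(2*H) (L(H) = (6 + H)/((2*H)) = (6 + H)*(1/(2*H)) = (6 + H)/(2*H))
d(l, N) = 6 (d(l, N) = 0 + 6 = 6)
j(v, G) = 2 + G (j(v, G) = G + (1/2)*(6 + 2)/2 = G + (1/2)*(1/2)*8 = G + 2 = 2 + G)
(-1027 + j(0, (5*(d(3, 5) - 5))*3))**2 = (-1027 + (2 + (5*(6 - 5))*3))**2 = (-1027 + (2 + (5*1)*3))**2 = (-1027 + (2 + 5*3))**2 = (-1027 + (2 + 15))**2 = (-1027 + 17)**2 = (-1010)**2 = 1020100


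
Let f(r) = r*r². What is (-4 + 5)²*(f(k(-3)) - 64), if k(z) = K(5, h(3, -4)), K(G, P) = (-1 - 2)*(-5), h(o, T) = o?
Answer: 3311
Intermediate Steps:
K(G, P) = 15 (K(G, P) = -3*(-5) = 15)
k(z) = 15
f(r) = r³
(-4 + 5)²*(f(k(-3)) - 64) = (-4 + 5)²*(15³ - 64) = 1²*(3375 - 64) = 1*3311 = 3311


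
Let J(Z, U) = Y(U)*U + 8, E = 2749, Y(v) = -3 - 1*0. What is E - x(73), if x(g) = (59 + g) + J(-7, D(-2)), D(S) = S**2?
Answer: 2621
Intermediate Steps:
Y(v) = -3 (Y(v) = -3 + 0 = -3)
J(Z, U) = 8 - 3*U (J(Z, U) = -3*U + 8 = 8 - 3*U)
x(g) = 55 + g (x(g) = (59 + g) + (8 - 3*(-2)**2) = (59 + g) + (8 - 3*4) = (59 + g) + (8 - 12) = (59 + g) - 4 = 55 + g)
E - x(73) = 2749 - (55 + 73) = 2749 - 1*128 = 2749 - 128 = 2621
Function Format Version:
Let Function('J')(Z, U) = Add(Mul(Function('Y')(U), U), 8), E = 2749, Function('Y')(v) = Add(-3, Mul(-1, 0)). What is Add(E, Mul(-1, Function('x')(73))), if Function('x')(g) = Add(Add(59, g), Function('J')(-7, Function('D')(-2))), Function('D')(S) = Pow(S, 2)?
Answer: 2621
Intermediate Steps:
Function('Y')(v) = -3 (Function('Y')(v) = Add(-3, 0) = -3)
Function('J')(Z, U) = Add(8, Mul(-3, U)) (Function('J')(Z, U) = Add(Mul(-3, U), 8) = Add(8, Mul(-3, U)))
Function('x')(g) = Add(55, g) (Function('x')(g) = Add(Add(59, g), Add(8, Mul(-3, Pow(-2, 2)))) = Add(Add(59, g), Add(8, Mul(-3, 4))) = Add(Add(59, g), Add(8, -12)) = Add(Add(59, g), -4) = Add(55, g))
Add(E, Mul(-1, Function('x')(73))) = Add(2749, Mul(-1, Add(55, 73))) = Add(2749, Mul(-1, 128)) = Add(2749, -128) = 2621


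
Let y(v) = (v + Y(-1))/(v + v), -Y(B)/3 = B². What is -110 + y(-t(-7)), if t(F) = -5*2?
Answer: -2193/20 ≈ -109.65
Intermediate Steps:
Y(B) = -3*B²
t(F) = -10
y(v) = (-3 + v)/(2*v) (y(v) = (v - 3*(-1)²)/(v + v) = (v - 3*1)/((2*v)) = (v - 3)*(1/(2*v)) = (-3 + v)*(1/(2*v)) = (-3 + v)/(2*v))
-110 + y(-t(-7)) = -110 + (-3 - 1*(-10))/(2*((-1*(-10)))) = -110 + (½)*(-3 + 10)/10 = -110 + (½)*(⅒)*7 = -110 + 7/20 = -2193/20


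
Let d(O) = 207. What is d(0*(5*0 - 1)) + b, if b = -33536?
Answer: -33329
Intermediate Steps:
d(0*(5*0 - 1)) + b = 207 - 33536 = -33329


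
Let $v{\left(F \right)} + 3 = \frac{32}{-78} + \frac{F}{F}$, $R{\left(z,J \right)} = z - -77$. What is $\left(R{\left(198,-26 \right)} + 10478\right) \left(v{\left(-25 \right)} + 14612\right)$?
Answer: $\frac{6126779822}{39} \approx 1.571 \cdot 10^{8}$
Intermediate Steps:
$R{\left(z,J \right)} = 77 + z$ ($R{\left(z,J \right)} = z + 77 = 77 + z$)
$v{\left(F \right)} = - \frac{94}{39}$ ($v{\left(F \right)} = -3 + \left(\frac{32}{-78} + \frac{F}{F}\right) = -3 + \left(32 \left(- \frac{1}{78}\right) + 1\right) = -3 + \left(- \frac{16}{39} + 1\right) = -3 + \frac{23}{39} = - \frac{94}{39}$)
$\left(R{\left(198,-26 \right)} + 10478\right) \left(v{\left(-25 \right)} + 14612\right) = \left(\left(77 + 198\right) + 10478\right) \left(- \frac{94}{39} + 14612\right) = \left(275 + 10478\right) \frac{569774}{39} = 10753 \cdot \frac{569774}{39} = \frac{6126779822}{39}$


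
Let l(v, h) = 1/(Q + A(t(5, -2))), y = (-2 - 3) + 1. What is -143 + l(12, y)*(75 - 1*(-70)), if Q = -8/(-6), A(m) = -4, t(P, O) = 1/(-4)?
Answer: -1579/8 ≈ -197.38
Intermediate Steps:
t(P, O) = -¼
Q = 4/3 (Q = -8*(-⅙) = 4/3 ≈ 1.3333)
y = -4 (y = -5 + 1 = -4)
l(v, h) = -3/8 (l(v, h) = 1/(4/3 - 4) = 1/(-8/3) = -3/8)
-143 + l(12, y)*(75 - 1*(-70)) = -143 - 3*(75 - 1*(-70))/8 = -143 - 3*(75 + 70)/8 = -143 - 3/8*145 = -143 - 435/8 = -1579/8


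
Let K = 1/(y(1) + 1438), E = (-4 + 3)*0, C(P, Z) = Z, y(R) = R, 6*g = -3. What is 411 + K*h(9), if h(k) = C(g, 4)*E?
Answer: 411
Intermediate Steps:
g = -½ (g = (⅙)*(-3) = -½ ≈ -0.50000)
E = 0 (E = -1*0 = 0)
K = 1/1439 (K = 1/(1 + 1438) = 1/1439 ≈ 0.00069493)
h(k) = 0 (h(k) = 4*0 = 0)
411 + K*h(9) = 411 + (1/1439)*0 = 411 + 0 = 411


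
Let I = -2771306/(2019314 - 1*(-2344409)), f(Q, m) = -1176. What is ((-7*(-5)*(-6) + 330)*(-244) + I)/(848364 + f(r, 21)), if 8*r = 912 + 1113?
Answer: -63886290373/1848446880462 ≈ -0.034562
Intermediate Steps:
r = 2025/8 (r = (912 + 1113)/8 = (⅛)*2025 = 2025/8 ≈ 253.13)
I = -2771306/4363723 (I = -2771306/(2019314 + 2344409) = -2771306/4363723 ≈ -0.63508)
((-7*(-5)*(-6) + 330)*(-244) + I)/(848364 + f(r, 21)) = ((-7*(-5)*(-6) + 330)*(-244) - 2771306/4363723)/(848364 - 1176) = ((35*(-6) + 330)*(-244) - 2771306/4363723)/847188 = ((-210 + 330)*(-244) - 2771306/4363723)*(1/847188) = (120*(-244) - 2771306/4363723)*(1/847188) = (-29280 - 2771306/4363723)*(1/847188) = -127772580746/4363723*1/847188 = -63886290373/1848446880462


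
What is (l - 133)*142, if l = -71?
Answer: -28968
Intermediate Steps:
(l - 133)*142 = (-71 - 133)*142 = -204*142 = -28968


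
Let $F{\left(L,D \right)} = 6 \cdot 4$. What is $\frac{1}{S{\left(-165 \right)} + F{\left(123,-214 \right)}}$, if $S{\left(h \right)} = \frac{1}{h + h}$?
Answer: $\frac{330}{7919} \approx 0.041672$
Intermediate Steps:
$F{\left(L,D \right)} = 24$
$S{\left(h \right)} = \frac{1}{2 h}$
$\frac{1}{S{\left(-165 \right)} + F{\left(123,-214 \right)}} = \frac{1}{\frac{1}{2 \left(-165\right)} + 24} = \frac{1}{\frac{1}{2} \left(- \frac{1}{165}\right) + 24} = \frac{1}{- \frac{1}{330} + 24} = \frac{1}{\frac{7919}{330}} = \frac{330}{7919}$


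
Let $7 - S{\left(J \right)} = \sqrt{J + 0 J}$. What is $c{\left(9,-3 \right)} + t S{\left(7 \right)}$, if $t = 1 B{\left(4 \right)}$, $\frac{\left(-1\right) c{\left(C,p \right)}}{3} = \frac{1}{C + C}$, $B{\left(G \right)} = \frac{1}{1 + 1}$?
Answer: $\frac{10}{3} - \frac{\sqrt{7}}{2} \approx 2.0105$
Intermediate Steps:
$S{\left(J \right)} = 7 - \sqrt{J}$ ($S{\left(J \right)} = 7 - \sqrt{J + 0 J} = 7 - \sqrt{J + 0} = 7 - \sqrt{J}$)
$B{\left(G \right)} = \frac{1}{2}$
$c{\left(C,p \right)} = - \frac{3}{2 C}$ ($c{\left(C,p \right)} = - \frac{3}{C + C} = - \frac{3}{2 C}$)
$t = \frac{1}{2}$ ($t = 1 \cdot \frac{1}{2} = \frac{1}{2} \approx 0.5$)
$c{\left(9,-3 \right)} + t S{\left(7 \right)} = - \frac{3}{2 \cdot 9} + \frac{7 - \sqrt{7}}{2} = \left(- \frac{3}{2}\right) \frac{1}{9} + \left(\frac{7}{2} - \frac{\sqrt{7}}{2}\right) = - \frac{1}{6} + \left(\frac{7}{2} - \frac{\sqrt{7}}{2}\right) = \frac{10}{3} - \frac{\sqrt{7}}{2}$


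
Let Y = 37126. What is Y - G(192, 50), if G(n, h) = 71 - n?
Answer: 37247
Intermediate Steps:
Y - G(192, 50) = 37126 - (71 - 1*192) = 37126 - (71 - 192) = 37126 - 1*(-121) = 37126 + 121 = 37247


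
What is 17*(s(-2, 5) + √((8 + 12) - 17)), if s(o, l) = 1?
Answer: 17 + 17*√3 ≈ 46.445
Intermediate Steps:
17*(s(-2, 5) + √((8 + 12) - 17)) = 17*(1 + √((8 + 12) - 17)) = 17*(1 + √(20 - 17)) = 17*(1 + √3) = 17 + 17*√3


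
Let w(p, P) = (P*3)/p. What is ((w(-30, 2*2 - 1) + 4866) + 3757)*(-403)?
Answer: -34749481/10 ≈ -3.4749e+6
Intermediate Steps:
w(p, P) = 3*P/p (w(p, P) = (3*P)/p = 3*P/p)
((w(-30, 2*2 - 1) + 4866) + 3757)*(-403) = ((3*(2*2 - 1)/(-30) + 4866) + 3757)*(-403) = ((3*(4 - 1)*(-1/30) + 4866) + 3757)*(-403) = ((3*3*(-1/30) + 4866) + 3757)*(-403) = ((-3/10 + 4866) + 3757)*(-403) = (48657/10 + 3757)*(-403) = (86227/10)*(-403) = -34749481/10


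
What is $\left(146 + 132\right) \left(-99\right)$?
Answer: $-27522$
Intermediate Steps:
$\left(146 + 132\right) \left(-99\right) = 278 \left(-99\right) = -27522$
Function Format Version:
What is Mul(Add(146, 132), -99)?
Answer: -27522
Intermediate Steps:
Mul(Add(146, 132), -99) = Mul(278, -99) = -27522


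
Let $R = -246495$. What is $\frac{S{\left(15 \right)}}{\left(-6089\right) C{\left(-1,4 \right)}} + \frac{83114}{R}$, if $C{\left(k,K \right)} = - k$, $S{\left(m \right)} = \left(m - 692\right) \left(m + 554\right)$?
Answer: $\frac{94446997289}{1500908055} \approx 62.927$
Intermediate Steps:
$S{\left(m \right)} = \left(-692 + m\right) \left(554 + m\right)$
$\frac{S{\left(15 \right)}}{\left(-6089\right) C{\left(-1,4 \right)}} + \frac{83114}{R} = \frac{-383368 + 15^{2} - 2070}{\left(-6089\right) \left(\left(-1\right) \left(-1\right)\right)} + \frac{83114}{-246495} = \frac{-383368 + 225 - 2070}{\left(-6089\right) 1} + 83114 \left(- \frac{1}{246495}\right) = - \frac{385213}{-6089} - \frac{83114}{246495} = \left(-385213\right) \left(- \frac{1}{6089}\right) - \frac{83114}{246495} = \frac{385213}{6089} - \frac{83114}{246495} = \frac{94446997289}{1500908055}$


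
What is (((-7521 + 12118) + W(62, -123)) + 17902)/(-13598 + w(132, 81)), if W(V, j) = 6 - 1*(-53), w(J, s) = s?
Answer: -22558/13517 ≈ -1.6689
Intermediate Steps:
W(V, j) = 59 (W(V, j) = 6 + 53 = 59)
(((-7521 + 12118) + W(62, -123)) + 17902)/(-13598 + w(132, 81)) = (((-7521 + 12118) + 59) + 17902)/(-13598 + 81) = ((4597 + 59) + 17902)/(-13517) = (4656 + 17902)*(-1/13517) = 22558*(-1/13517) = -22558/13517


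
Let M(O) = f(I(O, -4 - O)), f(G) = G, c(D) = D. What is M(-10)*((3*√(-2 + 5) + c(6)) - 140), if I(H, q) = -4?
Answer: 536 - 12*√3 ≈ 515.22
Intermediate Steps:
M(O) = -4
M(-10)*((3*√(-2 + 5) + c(6)) - 140) = -4*((3*√(-2 + 5) + 6) - 140) = -4*((3*√3 + 6) - 140) = -4*((6 + 3*√3) - 140) = -4*(-134 + 3*√3) = 536 - 12*√3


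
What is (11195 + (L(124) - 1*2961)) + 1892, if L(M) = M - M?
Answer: 10126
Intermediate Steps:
L(M) = 0
(11195 + (L(124) - 1*2961)) + 1892 = (11195 + (0 - 1*2961)) + 1892 = (11195 + (0 - 2961)) + 1892 = (11195 - 2961) + 1892 = 8234 + 1892 = 10126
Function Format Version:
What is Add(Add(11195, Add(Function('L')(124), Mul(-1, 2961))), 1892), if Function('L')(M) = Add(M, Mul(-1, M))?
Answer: 10126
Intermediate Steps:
Function('L')(M) = 0
Add(Add(11195, Add(Function('L')(124), Mul(-1, 2961))), 1892) = Add(Add(11195, Add(0, Mul(-1, 2961))), 1892) = Add(Add(11195, Add(0, -2961)), 1892) = Add(Add(11195, -2961), 1892) = Add(8234, 1892) = 10126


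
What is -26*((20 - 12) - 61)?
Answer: 1378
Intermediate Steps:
-26*((20 - 12) - 61) = -26*(8 - 61) = -26*(-53) = 1378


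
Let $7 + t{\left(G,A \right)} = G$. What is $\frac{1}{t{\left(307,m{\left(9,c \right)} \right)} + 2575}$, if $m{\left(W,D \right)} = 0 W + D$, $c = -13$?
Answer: $\frac{1}{2875} \approx 0.00034783$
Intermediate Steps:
$m{\left(W,D \right)} = D$ ($m{\left(W,D \right)} = 0 + D = D$)
$t{\left(G,A \right)} = -7 + G$
$\frac{1}{t{\left(307,m{\left(9,c \right)} \right)} + 2575} = \frac{1}{\left(-7 + 307\right) + 2575} = \frac{1}{300 + 2575} = \frac{1}{2875}$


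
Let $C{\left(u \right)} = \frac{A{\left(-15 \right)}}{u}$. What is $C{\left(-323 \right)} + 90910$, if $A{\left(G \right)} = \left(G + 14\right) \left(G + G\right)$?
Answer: $\frac{29363900}{323} \approx 90910.0$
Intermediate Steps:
$A{\left(G \right)} = 2 G \left(14 + G\right)$ ($A{\left(G \right)} = \left(14 + G\right) 2 G = 2 G \left(14 + G\right)$)
$C{\left(u \right)} = \frac{30}{u}$ ($C{\left(u \right)} = \frac{2 \left(-15\right) \left(14 - 15\right)}{u} = \frac{2 \left(-15\right) \left(-1\right)}{u} = \frac{30}{u}$)
$C{\left(-323 \right)} + 90910 = \frac{30}{-323} + 90910 = 30 \left(- \frac{1}{323}\right) + 90910 = - \frac{30}{323} + 90910 = \frac{29363900}{323}$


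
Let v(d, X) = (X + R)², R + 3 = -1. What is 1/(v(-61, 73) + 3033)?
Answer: 1/7794 ≈ 0.00012830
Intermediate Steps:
R = -4 (R = -3 - 1 = -4)
v(d, X) = (-4 + X)² (v(d, X) = (X - 4)² = (-4 + X)²)
1/(v(-61, 73) + 3033) = 1/((-4 + 73)² + 3033) = 1/(69² + 3033) = 1/(4761 + 3033) = 1/7794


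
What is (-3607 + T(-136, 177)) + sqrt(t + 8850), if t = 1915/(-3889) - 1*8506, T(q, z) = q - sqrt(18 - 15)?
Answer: -3743 - sqrt(3) + sqrt(5195318989)/3889 ≈ -3726.2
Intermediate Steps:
T(q, z) = q - sqrt(3)
t = -33081749/3889 (t = 1915*(-1/3889) - 8506 = -1915/3889 - 8506 = -33081749/3889 ≈ -8506.5)
(-3607 + T(-136, 177)) + sqrt(t + 8850) = (-3607 + (-136 - sqrt(3))) + sqrt(-33081749/3889 + 8850) = (-3743 - sqrt(3)) + sqrt(1335901/3889) = (-3743 - sqrt(3)) + sqrt(5195318989)/3889 = -3743 - sqrt(3) + sqrt(5195318989)/3889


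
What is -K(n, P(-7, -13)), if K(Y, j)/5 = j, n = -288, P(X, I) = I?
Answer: 65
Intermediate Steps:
K(Y, j) = 5*j
-K(n, P(-7, -13)) = -5*(-13) = -1*(-65) = 65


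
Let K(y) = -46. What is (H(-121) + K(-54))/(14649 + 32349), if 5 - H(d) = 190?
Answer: -11/2238 ≈ -0.0049151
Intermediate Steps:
H(d) = -185 (H(d) = 5 - 1*190 = 5 - 190 = -185)
(H(-121) + K(-54))/(14649 + 32349) = (-185 - 46)/(14649 + 32349) = -231/46998 = -231*1/46998 = -11/2238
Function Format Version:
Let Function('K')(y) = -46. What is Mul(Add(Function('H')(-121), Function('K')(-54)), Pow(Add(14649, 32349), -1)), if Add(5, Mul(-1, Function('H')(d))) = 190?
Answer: Rational(-11, 2238) ≈ -0.0049151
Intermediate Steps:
Function('H')(d) = -185 (Function('H')(d) = Add(5, Mul(-1, 190)) = Add(5, -190) = -185)
Mul(Add(Function('H')(-121), Function('K')(-54)), Pow(Add(14649, 32349), -1)) = Mul(Add(-185, -46), Pow(Add(14649, 32349), -1)) = Mul(-231, Pow(46998, -1)) = Mul(-231, Rational(1, 46998)) = Rational(-11, 2238)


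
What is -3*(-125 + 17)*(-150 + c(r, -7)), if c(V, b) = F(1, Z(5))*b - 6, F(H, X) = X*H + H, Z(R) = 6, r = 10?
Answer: -66420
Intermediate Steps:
F(H, X) = H + H*X (F(H, X) = H*X + H = H + H*X)
c(V, b) = -6 + 7*b (c(V, b) = (1*(1 + 6))*b - 6 = (1*7)*b - 6 = 7*b - 6 = -6 + 7*b)
-3*(-125 + 17)*(-150 + c(r, -7)) = -3*(-125 + 17)*(-150 + (-6 + 7*(-7))) = -(-324)*(-150 + (-6 - 49)) = -(-324)*(-150 - 55) = -(-324)*(-205) = -3*22140 = -66420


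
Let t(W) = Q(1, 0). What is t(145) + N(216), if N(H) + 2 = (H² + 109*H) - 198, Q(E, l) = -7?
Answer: 69993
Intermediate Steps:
N(H) = -200 + H² + 109*H (N(H) = -2 + ((H² + 109*H) - 198) = -2 + (-198 + H² + 109*H) = -200 + H² + 109*H)
t(W) = -7
t(145) + N(216) = -7 + (-200 + 216² + 109*216) = -7 + (-200 + 46656 + 23544) = -7 + 70000 = 69993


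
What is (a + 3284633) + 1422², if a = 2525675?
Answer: 7832392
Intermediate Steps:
(a + 3284633) + 1422² = (2525675 + 3284633) + 1422² = 5810308 + 2022084 = 7832392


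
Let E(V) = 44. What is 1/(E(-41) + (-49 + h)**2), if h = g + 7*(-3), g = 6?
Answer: 1/4140 ≈ 0.00024155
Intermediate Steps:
h = -15 (h = 6 + 7*(-3) = 6 - 21 = -15)
1/(E(-41) + (-49 + h)**2) = 1/(44 + (-49 - 15)**2) = 1/(44 + (-64)**2) = 1/(44 + 4096) = 1/4140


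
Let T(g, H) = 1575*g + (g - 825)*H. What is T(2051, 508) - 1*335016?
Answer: 3518117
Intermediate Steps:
T(g, H) = 1575*g + H*(-825 + g) (T(g, H) = 1575*g + (-825 + g)*H = 1575*g + H*(-825 + g))
T(2051, 508) - 1*335016 = (-825*508 + 1575*2051 + 508*2051) - 1*335016 = (-419100 + 3230325 + 1041908) - 335016 = 3853133 - 335016 = 3518117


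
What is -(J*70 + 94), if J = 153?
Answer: -10804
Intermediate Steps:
-(J*70 + 94) = -(153*70 + 94) = -(10710 + 94) = -1*10804 = -10804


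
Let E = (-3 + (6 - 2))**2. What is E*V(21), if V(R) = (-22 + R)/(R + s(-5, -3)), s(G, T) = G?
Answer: -1/16 ≈ -0.062500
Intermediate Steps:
E = 1 (E = (-3 + 4)**2 = 1**2 = 1)
V(R) = (-22 + R)/(-5 + R) (V(R) = (-22 + R)/(R - 5) = (-22 + R)/(-5 + R))
E*V(21) = 1*((-22 + 21)/(-5 + 21)) = 1*(-1/16) = -1/16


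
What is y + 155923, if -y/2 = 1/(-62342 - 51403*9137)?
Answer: 162048912958997/1039288065 ≈ 1.5592e+5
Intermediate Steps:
y = 2/1039288065 (y = -2/((-62342 - 51403)*9137) = -2/((-113745)*9137) = -(-2)/(113745*9137) = -2*(-1/1039288065) = 2/1039288065 ≈ 1.9244e-9)
y + 155923 = 2/1039288065 + 155923 = 162048912958997/1039288065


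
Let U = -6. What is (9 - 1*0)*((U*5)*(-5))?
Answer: 1350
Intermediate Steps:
(9 - 1*0)*((U*5)*(-5)) = (9 - 1*0)*(-6*5*(-5)) = (9 + 0)*(-30*(-5)) = 9*150 = 1350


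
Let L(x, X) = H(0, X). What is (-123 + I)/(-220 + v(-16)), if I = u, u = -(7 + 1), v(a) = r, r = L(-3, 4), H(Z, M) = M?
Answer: 131/216 ≈ 0.60648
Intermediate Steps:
L(x, X) = X
r = 4
v(a) = 4
u = -8 (u = -1*8 = -8)
I = -8
(-123 + I)/(-220 + v(-16)) = (-123 - 8)/(-220 + 4) = -131/(-216) = -131*(-1/216) = 131/216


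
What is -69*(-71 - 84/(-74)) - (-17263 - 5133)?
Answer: 1007017/37 ≈ 27217.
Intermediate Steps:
-69*(-71 - 84/(-74)) - (-17263 - 5133) = -69*(-71 - 84*(-1/74)) - 1*(-22396) = -69*(-71 + 42/37) + 22396 = -69*(-2585/37) + 22396 = 178365/37 + 22396 = 1007017/37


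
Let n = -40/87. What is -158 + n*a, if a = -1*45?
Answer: -3982/29 ≈ -137.31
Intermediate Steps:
n = -40/87 (n = -40*1/87 = -40/87 ≈ -0.45977)
a = -45
-158 + n*a = -158 - 40/87*(-45) = -158 + 600/29 = -3982/29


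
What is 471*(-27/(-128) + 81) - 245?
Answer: 4864685/128 ≈ 38005.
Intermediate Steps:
471*(-27/(-128) + 81) - 245 = 471*(-27*(-1/128) + 81) - 245 = 471*(27/128 + 81) - 245 = 471*(10395/128) - 245 = 4896045/128 - 245 = 4864685/128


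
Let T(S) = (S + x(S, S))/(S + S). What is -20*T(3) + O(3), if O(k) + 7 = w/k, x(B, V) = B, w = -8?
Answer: -89/3 ≈ -29.667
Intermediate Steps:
T(S) = 1 (T(S) = (S + S)/(S + S) = (2*S)/((2*S)) = (2*S)*(1/(2*S)) = 1)
O(k) = -7 - 8/k
-20*T(3) + O(3) = -20*1 + (-7 - 8/3) = -20 + (-7 - 8*⅓) = -20 + (-7 - 8/3) = -20 - 29/3 = -89/3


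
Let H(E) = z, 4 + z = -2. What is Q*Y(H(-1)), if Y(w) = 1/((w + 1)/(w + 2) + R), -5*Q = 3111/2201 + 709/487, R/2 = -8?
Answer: 12302264/316206665 ≈ 0.038906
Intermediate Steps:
R = -16 (R = 2*(-8) = -16)
z = -6 (z = -4 - 2 = -6)
H(E) = -6
Q = -3075566/5359435 (Q = -(3111/2201 + 709/487)/5 = -⅕*3075566/1071887 = -3075566/5359435 ≈ -0.57386)
Y(w) = 1/(-16 + (1 + w)/(2 + w)) (Y(w) = 1/((w + 1)/(w + 2) - 16) = 1/((1 + w)/(2 + w) - 16) = 1/(-16 + (1 + w)/(2 + w)))
Q*Y(H(-1)) = -3075566*(-2 - 1*(-6))/(5359435*(31 + 15*(-6))) = -3075566*(-2 + 6)/(5359435*(31 - 90)) = -3075566*4/(5359435*(-59)) = -(-3075566)*4/316206665 = -3075566/5359435*(-4/59) = 12302264/316206665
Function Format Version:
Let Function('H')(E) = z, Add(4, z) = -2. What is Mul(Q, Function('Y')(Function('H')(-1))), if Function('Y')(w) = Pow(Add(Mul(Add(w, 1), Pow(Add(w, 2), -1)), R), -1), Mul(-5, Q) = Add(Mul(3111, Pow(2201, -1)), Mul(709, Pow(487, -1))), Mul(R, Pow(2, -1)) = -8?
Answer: Rational(12302264, 316206665) ≈ 0.038906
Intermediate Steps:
R = -16 (R = Mul(2, -8) = -16)
z = -6 (z = Add(-4, -2) = -6)
Function('H')(E) = -6
Q = Rational(-3075566, 5359435) (Q = Mul(Rational(-1, 5), Add(Mul(3111, Pow(2201, -1)), Mul(709, Pow(487, -1)))) = Mul(Rational(-1, 5), Add(Mul(3111, Rational(1, 2201)), Mul(709, Rational(1, 487)))) = Mul(Rational(-1, 5), Add(Rational(3111, 2201), Rational(709, 487))) = Mul(Rational(-1, 5), Rational(3075566, 1071887)) = Rational(-3075566, 5359435) ≈ -0.57386)
Function('Y')(w) = Pow(Add(-16, Mul(Pow(Add(2, w), -1), Add(1, w))), -1) (Function('Y')(w) = Pow(Add(Mul(Add(w, 1), Pow(Add(w, 2), -1)), -16), -1) = Pow(Add(Mul(Add(1, w), Pow(Add(2, w), -1)), -16), -1) = Pow(Add(Mul(Pow(Add(2, w), -1), Add(1, w)), -16), -1) = Pow(Add(-16, Mul(Pow(Add(2, w), -1), Add(1, w))), -1))
Mul(Q, Function('Y')(Function('H')(-1))) = Mul(Rational(-3075566, 5359435), Mul(Pow(Add(31, Mul(15, -6)), -1), Add(-2, Mul(-1, -6)))) = Mul(Rational(-3075566, 5359435), Mul(Pow(Add(31, -90), -1), Add(-2, 6))) = Mul(Rational(-3075566, 5359435), Mul(Pow(-59, -1), 4)) = Mul(Rational(-3075566, 5359435), Mul(Rational(-1, 59), 4)) = Mul(Rational(-3075566, 5359435), Rational(-4, 59)) = Rational(12302264, 316206665)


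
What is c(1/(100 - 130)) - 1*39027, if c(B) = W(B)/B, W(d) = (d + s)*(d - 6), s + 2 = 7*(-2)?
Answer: -1257871/30 ≈ -41929.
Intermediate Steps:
s = -16 (s = -2 + 7*(-2) = -2 - 14 = -16)
W(d) = (-16 + d)*(-6 + d) (W(d) = (d - 16)*(d - 6) = (-16 + d)*(-6 + d))
c(B) = (96 + B**2 - 22*B)/B
c(1/(100 - 130)) - 1*39027 = (-22 + 1/(100 - 130) + 96/(1/(100 - 130))) - 1*39027 = (-22 + 1/(-30) + 96/(1/(-30))) - 39027 = (-22 - 1/30 + 96/(-1/30)) - 39027 = (-22 - 1/30 + 96*(-30)) - 39027 = (-22 - 1/30 - 2880) - 39027 = -87061/30 - 39027 = -1257871/30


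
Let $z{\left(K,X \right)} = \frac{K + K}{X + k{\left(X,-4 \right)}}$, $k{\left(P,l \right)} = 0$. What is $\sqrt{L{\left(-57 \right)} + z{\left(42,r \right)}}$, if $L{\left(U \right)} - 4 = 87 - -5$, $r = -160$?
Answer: $\frac{\sqrt{38190}}{20} \approx 9.7711$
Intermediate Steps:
$L{\left(U \right)} = 96$ ($L{\left(U \right)} = 4 + \left(87 - -5\right) = 4 + \left(87 + 5\right) = 4 + 92 = 96$)
$z{\left(K,X \right)} = \frac{2 K}{X}$ ($z{\left(K,X \right)} = \frac{K + K}{X + 0} = \frac{2 K}{X}$)
$\sqrt{L{\left(-57 \right)} + z{\left(42,r \right)}} = \sqrt{96 + 2 \cdot 42 \frac{1}{-160}} = \sqrt{96 + 2 \cdot 42 \left(- \frac{1}{160}\right)} = \sqrt{96 - \frac{21}{40}} = \sqrt{\frac{3819}{40}} = \frac{\sqrt{38190}}{20}$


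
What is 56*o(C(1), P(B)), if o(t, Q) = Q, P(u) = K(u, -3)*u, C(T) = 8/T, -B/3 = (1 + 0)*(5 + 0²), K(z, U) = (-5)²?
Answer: -21000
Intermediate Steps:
K(z, U) = 25
B = -15 (B = -3*(1 + 0)*(5 + 0²) = -3*(5 + 0) = -3*5 = -15)
P(u) = 25*u
56*o(C(1), P(B)) = 56*(25*(-15)) = 56*(-375) = -21000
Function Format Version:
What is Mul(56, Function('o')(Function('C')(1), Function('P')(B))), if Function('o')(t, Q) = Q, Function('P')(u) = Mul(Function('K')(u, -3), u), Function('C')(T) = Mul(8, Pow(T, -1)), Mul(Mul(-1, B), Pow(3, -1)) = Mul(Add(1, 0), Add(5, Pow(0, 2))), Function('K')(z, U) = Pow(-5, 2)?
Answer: -21000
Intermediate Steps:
Function('K')(z, U) = 25
B = -15 (B = Mul(-3, Mul(Add(1, 0), Add(5, Pow(0, 2)))) = Mul(-3, Mul(1, Add(5, 0))) = Mul(-3, Mul(1, 5)) = Mul(-3, 5) = -15)
Function('P')(u) = Mul(25, u)
Mul(56, Function('o')(Function('C')(1), Function('P')(B))) = Mul(56, Mul(25, -15)) = Mul(56, -375) = -21000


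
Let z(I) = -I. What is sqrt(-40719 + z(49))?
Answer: 56*I*sqrt(13) ≈ 201.91*I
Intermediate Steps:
sqrt(-40719 + z(49)) = sqrt(-40719 - 1*49) = sqrt(-40719 - 49) = sqrt(-40768) = 56*I*sqrt(13)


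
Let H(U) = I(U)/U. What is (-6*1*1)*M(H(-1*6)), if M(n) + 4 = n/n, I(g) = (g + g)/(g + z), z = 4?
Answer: 18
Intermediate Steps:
I(g) = 2*g/(4 + g) (I(g) = (g + g)/(g + 4) = (2*g)/(4 + g) = 2*g/(4 + g))
H(U) = 2/(4 + U) (H(U) = (2*U/(4 + U))/U = 2/(4 + U))
M(n) = -3 (M(n) = -4 + n/n = -4 + 1 = -3)
(-6*1*1)*M(H(-1*6)) = (-6*1*1)*(-3) = -6*1*(-3) = -6*(-3) = 18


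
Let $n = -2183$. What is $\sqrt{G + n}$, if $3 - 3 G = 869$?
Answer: $\frac{i \sqrt{22245}}{3} \approx 49.716 i$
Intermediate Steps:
$G = - \frac{866}{3}$ ($G = 1 - \frac{869}{3} = - \frac{866}{3} \approx -288.67$)
$\sqrt{G + n} = \sqrt{- \frac{866}{3} - 2183} = \sqrt{- \frac{7415}{3}} = \frac{i \sqrt{22245}}{3}$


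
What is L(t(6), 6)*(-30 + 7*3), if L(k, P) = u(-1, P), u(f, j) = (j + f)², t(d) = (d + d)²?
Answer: -225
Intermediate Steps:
t(d) = 4*d² (t(d) = (2*d)² = 4*d²)
u(f, j) = (f + j)²
L(k, P) = (-1 + P)²
L(t(6), 6)*(-30 + 7*3) = (-1 + 6)²*(-30 + 7*3) = 5²*(-30 + 21) = 25*(-9) = -225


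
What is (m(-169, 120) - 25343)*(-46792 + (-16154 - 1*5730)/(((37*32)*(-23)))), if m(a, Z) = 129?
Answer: 4016016140255/3404 ≈ 1.1798e+9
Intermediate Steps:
(m(-169, 120) - 25343)*(-46792 + (-16154 - 1*5730)/(((37*32)*(-23)))) = (129 - 25343)*(-46792 + (-16154 - 1*5730)/(((37*32)*(-23)))) = -25214*(-46792 + (-16154 - 5730)/((1184*(-23)))) = -25214*(-46792 - 21884/(-27232)) = -25214*(-46792 - 21884*(-1/27232)) = -25214*(-46792 + 5471/6808) = -25214*(-318554465/6808) = 4016016140255/3404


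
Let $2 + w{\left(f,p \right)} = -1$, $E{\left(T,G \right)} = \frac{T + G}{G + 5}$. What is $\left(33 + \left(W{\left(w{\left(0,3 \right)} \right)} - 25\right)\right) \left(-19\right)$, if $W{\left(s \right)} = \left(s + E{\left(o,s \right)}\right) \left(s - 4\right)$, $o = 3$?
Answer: $-551$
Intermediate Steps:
$E{\left(T,G \right)} = \frac{G + T}{5 + G}$
$w{\left(f,p \right)} = -3$ ($w{\left(f,p \right)} = -2 - 1 = -3$)
$W{\left(s \right)} = \left(-4 + s\right) \left(s + \frac{3 + s}{5 + s}\right)$ ($W{\left(s \right)} = \left(s + \frac{s + 3}{5 + s}\right) \left(s - 4\right) = \left(s + \frac{3 + s}{5 + s}\right) \left(-4 + s\right) = \left(-4 + s\right) \left(s + \frac{3 + s}{5 + s}\right)$)
$\left(33 + \left(W{\left(w{\left(0,3 \right)} \right)} - 25\right)\right) \left(-19\right) = \left(33 - \left(25 - \frac{-12 + \left(-3\right)^{3} - -63 + 2 \left(-3\right)^{2}}{5 - 3}\right)\right) \left(-19\right) = \left(33 - \left(25 - \frac{-12 - 27 + 63 + 2 \cdot 9}{2}\right)\right) \left(-19\right) = \left(33 - \left(25 - \frac{-12 - 27 + 63 + 18}{2}\right)\right) \left(-19\right) = \left(33 + \left(\frac{1}{2} \cdot 42 - 25\right)\right) \left(-19\right) = \left(33 + \left(21 - 25\right)\right) \left(-19\right) = \left(33 - 4\right) \left(-19\right) = 29 \left(-19\right) = -551$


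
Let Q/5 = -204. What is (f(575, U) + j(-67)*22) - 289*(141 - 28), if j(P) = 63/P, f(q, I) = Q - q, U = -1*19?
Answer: -2296270/67 ≈ -34273.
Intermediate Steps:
U = -19
Q = -1020 (Q = 5*(-204) = -1020)
f(q, I) = -1020 - q
(f(575, U) + j(-67)*22) - 289*(141 - 28) = ((-1020 - 1*575) + (63/(-67))*22) - 289*(141 - 28) = ((-1020 - 575) + (63*(-1/67))*22) - 289*113 = (-1595 - 63/67*22) - 1*32657 = (-1595 - 1386/67) - 32657 = -108251/67 - 32657 = -2296270/67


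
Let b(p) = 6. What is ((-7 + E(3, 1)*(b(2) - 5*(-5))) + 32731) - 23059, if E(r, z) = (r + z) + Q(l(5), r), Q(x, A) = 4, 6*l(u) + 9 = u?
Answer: 9913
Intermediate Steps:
l(u) = -3/2 + u/6
E(r, z) = 4 + r + z (E(r, z) = (r + z) + 4 = 4 + r + z)
((-7 + E(3, 1)*(b(2) - 5*(-5))) + 32731) - 23059 = ((-7 + (4 + 3 + 1)*(6 - 5*(-5))) + 32731) - 23059 = ((-7 + 8*(6 - 1*(-25))) + 32731) - 23059 = ((-7 + 8*(6 + 25)) + 32731) - 23059 = ((-7 + 8*31) + 32731) - 23059 = ((-7 + 248) + 32731) - 23059 = (241 + 32731) - 23059 = 32972 - 23059 = 9913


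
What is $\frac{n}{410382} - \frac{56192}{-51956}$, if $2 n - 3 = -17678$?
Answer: $\frac{1614358871}{1522986228} \approx 1.06$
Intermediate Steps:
$n = - \frac{17675}{2}$ ($n = \frac{3}{2} + \frac{1}{2} \left(-17678\right) = \frac{3}{2} - 8839 = - \frac{17675}{2} \approx -8837.5$)
$\frac{n}{410382} - \frac{56192}{-51956} = - \frac{17675}{2 \cdot 410382} - \frac{56192}{-51956} = \left(- \frac{17675}{2}\right) \frac{1}{410382} - - \frac{14048}{12989} = - \frac{2525}{117252} + \frac{14048}{12989} = \frac{1614358871}{1522986228}$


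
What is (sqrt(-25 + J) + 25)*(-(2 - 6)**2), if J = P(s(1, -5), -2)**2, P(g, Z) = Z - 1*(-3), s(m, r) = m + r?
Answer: -400 - 32*I*sqrt(6) ≈ -400.0 - 78.384*I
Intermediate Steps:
P(g, Z) = 3 + Z (P(g, Z) = Z + 3 = 3 + Z)
J = 1 (J = (3 - 2)**2 = 1**2 = 1)
(sqrt(-25 + J) + 25)*(-(2 - 6)**2) = (sqrt(-25 + 1) + 25)*(-(2 - 6)**2) = (sqrt(-24) + 25)*(-1*(-4)**2) = (2*I*sqrt(6) + 25)*(-1*16) = (25 + 2*I*sqrt(6))*(-16) = -400 - 32*I*sqrt(6)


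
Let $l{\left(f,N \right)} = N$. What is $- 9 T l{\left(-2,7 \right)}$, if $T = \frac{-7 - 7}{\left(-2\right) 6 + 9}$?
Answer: $-294$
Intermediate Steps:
$T = \frac{14}{3}$ ($T = - \frac{14}{-12 + 9} = - \frac{14}{-3} = \left(-14\right) \left(- \frac{1}{3}\right) = \frac{14}{3} \approx 4.6667$)
$- 9 T l{\left(-2,7 \right)} = \left(-9\right) \frac{14}{3} \cdot 7 = \left(-42\right) 7 = -294$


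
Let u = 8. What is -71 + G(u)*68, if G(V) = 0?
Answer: -71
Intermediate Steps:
-71 + G(u)*68 = -71 + 0*68 = -71 + 0 = -71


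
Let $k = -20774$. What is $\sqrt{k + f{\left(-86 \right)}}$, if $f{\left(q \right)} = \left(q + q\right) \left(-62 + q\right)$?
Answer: $\sqrt{4682} \approx 68.425$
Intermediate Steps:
$f{\left(q \right)} = 2 q \left(-62 + q\right)$
$\sqrt{k + f{\left(-86 \right)}} = \sqrt{-20774 + 2 \left(-86\right) \left(-62 - 86\right)} = \sqrt{-20774 + 2 \left(-86\right) \left(-148\right)} = \sqrt{-20774 + 25456} = \sqrt{4682}$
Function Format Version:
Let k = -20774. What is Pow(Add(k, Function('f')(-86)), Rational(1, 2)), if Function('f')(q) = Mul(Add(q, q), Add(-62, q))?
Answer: Pow(4682, Rational(1, 2)) ≈ 68.425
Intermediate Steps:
Function('f')(q) = Mul(2, q, Add(-62, q)) (Function('f')(q) = Mul(Mul(2, q), Add(-62, q)) = Mul(2, q, Add(-62, q)))
Pow(Add(k, Function('f')(-86)), Rational(1, 2)) = Pow(Add(-20774, Mul(2, -86, Add(-62, -86))), Rational(1, 2)) = Pow(Add(-20774, Mul(2, -86, -148)), Rational(1, 2)) = Pow(Add(-20774, 25456), Rational(1, 2)) = Pow(4682, Rational(1, 2))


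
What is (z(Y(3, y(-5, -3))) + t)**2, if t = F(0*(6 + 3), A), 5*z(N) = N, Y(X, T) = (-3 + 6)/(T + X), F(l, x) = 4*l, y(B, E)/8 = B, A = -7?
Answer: 9/34225 ≈ 0.00026297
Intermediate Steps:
y(B, E) = 8*B
Y(X, T) = 3/(T + X)
z(N) = N/5
t = 0 (t = 4*(0*(6 + 3)) = 4*(0*9) = 4*0 = 0)
(z(Y(3, y(-5, -3))) + t)**2 = ((3/(8*(-5) + 3))/5 + 0)**2 = ((3/(-40 + 3))/5 + 0)**2 = ((3/(-37))/5 + 0)**2 = ((3*(-1/37))/5 + 0)**2 = ((1/5)*(-3/37) + 0)**2 = (-3/185 + 0)**2 = (-3/185)**2 = 9/34225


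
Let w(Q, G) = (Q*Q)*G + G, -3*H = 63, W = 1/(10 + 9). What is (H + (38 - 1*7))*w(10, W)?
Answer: 1010/19 ≈ 53.158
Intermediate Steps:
W = 1/19 ≈ 0.052632
H = -21 (H = -⅓*63 = -21)
w(Q, G) = G + G*Q² (w(Q, G) = Q²*G + G = G*Q² + G = G + G*Q²)
(H + (38 - 1*7))*w(10, W) = (-21 + (38 - 1*7))*((1 + 10²)/19) = (-21 + (38 - 7))*((1 + 100)/19) = (-21 + 31)*((1/19)*101) = 10*(101/19) = 1010/19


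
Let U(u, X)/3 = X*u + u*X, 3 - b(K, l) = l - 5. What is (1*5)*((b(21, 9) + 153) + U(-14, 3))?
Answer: -500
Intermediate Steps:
b(K, l) = 8 - l (b(K, l) = 3 - (l - 5) = 3 - (-5 + l) = 3 + (5 - l) = 8 - l)
U(u, X) = 6*X*u (U(u, X) = 3*(X*u + u*X) = 3*(X*u + X*u) = 3*(2*X*u) = 6*X*u)
(1*5)*((b(21, 9) + 153) + U(-14, 3)) = (1*5)*(((8 - 1*9) + 153) + 6*3*(-14)) = 5*(((8 - 9) + 153) - 252) = 5*((-1 + 153) - 252) = 5*(152 - 252) = 5*(-100) = -500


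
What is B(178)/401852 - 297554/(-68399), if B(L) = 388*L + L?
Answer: 62154376783/13743137474 ≈ 4.5226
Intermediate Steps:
B(L) = 389*L
B(178)/401852 - 297554/(-68399) = (389*178)/401852 - 297554/(-68399) = 69242*(1/401852) - 297554*(-1/68399) = 34621/200926 + 297554/68399 = 62154376783/13743137474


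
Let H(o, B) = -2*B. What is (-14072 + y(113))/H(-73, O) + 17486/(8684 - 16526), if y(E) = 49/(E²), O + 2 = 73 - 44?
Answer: 232839203327/901210482 ≈ 258.36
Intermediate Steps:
O = 27 (O = -2 + (73 - 44) = -2 + 29 = 27)
y(E) = 49/E²
(-14072 + y(113))/H(-73, O) + 17486/(8684 - 16526) = (-14072 + 49/113²)/((-2*27)) + 17486/(8684 - 16526) = (-14072 + 49*(1/12769))/(-54) + 17486/(-7842) = (-14072 + 49/12769)*(-1/54) + 17486*(-1/7842) = -179685319/12769*(-1/54) - 8743/3921 = 179685319/689526 - 8743/3921 = 232839203327/901210482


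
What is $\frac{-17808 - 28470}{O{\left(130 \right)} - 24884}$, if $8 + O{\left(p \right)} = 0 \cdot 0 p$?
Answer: $\frac{23139}{12446} \approx 1.8592$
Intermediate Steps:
$O{\left(p \right)} = -8$ ($O{\left(p \right)} = -8 + 0 \cdot 0 p = -8 + 0 p = -8 + 0 = -8$)
$\frac{-17808 - 28470}{O{\left(130 \right)} - 24884} = \frac{-17808 - 28470}{-8 - 24884} = - \frac{46278}{-24892} = \left(-46278\right) \left(- \frac{1}{24892}\right) = \frac{23139}{12446}$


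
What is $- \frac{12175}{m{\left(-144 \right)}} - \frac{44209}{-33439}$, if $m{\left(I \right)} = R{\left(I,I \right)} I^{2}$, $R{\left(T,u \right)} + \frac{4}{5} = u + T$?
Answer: $\frac{1325776136981}{1001256754176} \approx 1.3241$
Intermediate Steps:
$R{\left(T,u \right)} = - \frac{4}{5} + T + u$ ($R{\left(T,u \right)} = - \frac{4}{5} + \left(u + T\right) = - \frac{4}{5} + \left(T + u\right) = - \frac{4}{5} + T + u$)
$m{\left(I \right)} = I^{2} \left(- \frac{4}{5} + 2 I\right)$ ($m{\left(I \right)} = \left(- \frac{4}{5} + I + I\right) I^{2} = \left(- \frac{4}{5} + 2 I\right) I^{2} = I^{2} \left(- \frac{4}{5} + 2 I\right)$)
$- \frac{12175}{m{\left(-144 \right)}} - \frac{44209}{-33439} = - \frac{12175}{\left(-144\right)^{2} \left(- \frac{4}{5} + 2 \left(-144\right)\right)} - \frac{44209}{-33439} = - \frac{12175}{20736 \left(- \frac{4}{5} - 288\right)} - - \frac{44209}{33439} = - \frac{12175}{20736 \left(- \frac{1444}{5}\right)} + \frac{44209}{33439} = - \frac{12175}{- \frac{29942784}{5}} + \frac{44209}{33439} = \left(-12175\right) \left(- \frac{5}{29942784}\right) + \frac{44209}{33439} = \frac{60875}{29942784} + \frac{44209}{33439} = \frac{1325776136981}{1001256754176}$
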